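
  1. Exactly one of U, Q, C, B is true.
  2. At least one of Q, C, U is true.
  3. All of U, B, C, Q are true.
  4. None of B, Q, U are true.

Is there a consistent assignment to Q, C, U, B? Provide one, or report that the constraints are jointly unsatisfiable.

Case Q = True:
  Constraint (4) is violated (Q=T) — contradiction.
Case Q = False:
  Constraint (3) is violated (Q=F) — contradiction.
Both cases fail — unsatisfiable.

The formula is unsatisfiable.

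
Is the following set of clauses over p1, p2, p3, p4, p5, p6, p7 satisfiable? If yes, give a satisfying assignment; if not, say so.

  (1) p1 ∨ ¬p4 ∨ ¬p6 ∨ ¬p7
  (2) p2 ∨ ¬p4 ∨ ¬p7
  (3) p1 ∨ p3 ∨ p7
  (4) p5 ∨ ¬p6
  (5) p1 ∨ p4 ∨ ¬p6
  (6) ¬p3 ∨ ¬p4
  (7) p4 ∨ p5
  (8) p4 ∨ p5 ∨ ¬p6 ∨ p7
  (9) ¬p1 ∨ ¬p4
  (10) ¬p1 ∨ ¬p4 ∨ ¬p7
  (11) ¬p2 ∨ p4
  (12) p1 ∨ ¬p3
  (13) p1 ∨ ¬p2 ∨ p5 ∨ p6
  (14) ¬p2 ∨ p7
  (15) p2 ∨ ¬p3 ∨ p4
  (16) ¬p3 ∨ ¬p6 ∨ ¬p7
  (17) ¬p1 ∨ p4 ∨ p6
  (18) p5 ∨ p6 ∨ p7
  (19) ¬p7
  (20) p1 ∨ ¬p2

p1 = True, p2 = False, p3 = False, p4 = False, p5 = True, p6 = True, p7 = False

Unit clause (¬p7) forces p7 = False.
In (¬p2 ∨ p7) only ¬p2 is left, so p2 = False.
Try p1 = False:
  (p1 ∨ p3 ∨ p7) forces p3 = True.
  clause (p1 ∨ ¬p3) is falsified — backtrack.
So p1 = True.
  then (¬p1 ∨ ¬p4) forces p4 = False.
  then (p2 ∨ ¬p3 ∨ p4) forces p3 = False.
  then (¬p1 ∨ p4 ∨ p6) forces p6 = True.
  then (p5 ∨ ¬p6) forces p5 = True.
All clauses satisfied.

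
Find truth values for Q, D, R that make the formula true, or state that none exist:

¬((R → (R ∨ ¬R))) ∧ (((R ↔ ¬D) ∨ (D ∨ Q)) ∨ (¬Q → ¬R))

The conjunct ¬((R → (R ∨ ¬R))) is unsatisfiable on its own:
  R=F: evaluates to False.
  R=T: evaluates to False.
So the whole conjunction is unsatisfiable.

No satisfying assignment exists.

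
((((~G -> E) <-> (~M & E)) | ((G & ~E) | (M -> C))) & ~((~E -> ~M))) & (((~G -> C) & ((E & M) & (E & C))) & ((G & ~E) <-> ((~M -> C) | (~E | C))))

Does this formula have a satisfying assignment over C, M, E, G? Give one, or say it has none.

Case E = True: the conjunct ~((~E -> ~M)) becomes ~((False -> ~M)) = False.
Case E = False: the conjunct E is False.
Both cases fail — unsatisfiable.

Unsatisfiable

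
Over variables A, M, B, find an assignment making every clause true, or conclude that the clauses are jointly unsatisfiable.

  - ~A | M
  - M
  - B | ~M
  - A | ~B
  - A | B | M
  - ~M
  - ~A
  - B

Case M = True:
  Clause (~M) is falsified — contradiction.
Case M = False:
  Clause (M) is falsified — contradiction.
Both cases fail, so the formula is unsatisfiable.

Unsatisfiable — no assignment works.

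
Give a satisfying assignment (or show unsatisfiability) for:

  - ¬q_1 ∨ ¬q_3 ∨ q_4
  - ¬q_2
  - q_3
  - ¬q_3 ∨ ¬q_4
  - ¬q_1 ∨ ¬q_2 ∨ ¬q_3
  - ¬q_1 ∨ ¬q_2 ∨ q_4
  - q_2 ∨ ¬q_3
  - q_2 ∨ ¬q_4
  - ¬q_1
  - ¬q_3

No satisfying assignment exists.

Case q_3 = True:
  Clause (¬q_3) is falsified — contradiction.
Case q_3 = False:
  Clause (q_3) is falsified — contradiction.
Both cases fail, so the formula is unsatisfiable.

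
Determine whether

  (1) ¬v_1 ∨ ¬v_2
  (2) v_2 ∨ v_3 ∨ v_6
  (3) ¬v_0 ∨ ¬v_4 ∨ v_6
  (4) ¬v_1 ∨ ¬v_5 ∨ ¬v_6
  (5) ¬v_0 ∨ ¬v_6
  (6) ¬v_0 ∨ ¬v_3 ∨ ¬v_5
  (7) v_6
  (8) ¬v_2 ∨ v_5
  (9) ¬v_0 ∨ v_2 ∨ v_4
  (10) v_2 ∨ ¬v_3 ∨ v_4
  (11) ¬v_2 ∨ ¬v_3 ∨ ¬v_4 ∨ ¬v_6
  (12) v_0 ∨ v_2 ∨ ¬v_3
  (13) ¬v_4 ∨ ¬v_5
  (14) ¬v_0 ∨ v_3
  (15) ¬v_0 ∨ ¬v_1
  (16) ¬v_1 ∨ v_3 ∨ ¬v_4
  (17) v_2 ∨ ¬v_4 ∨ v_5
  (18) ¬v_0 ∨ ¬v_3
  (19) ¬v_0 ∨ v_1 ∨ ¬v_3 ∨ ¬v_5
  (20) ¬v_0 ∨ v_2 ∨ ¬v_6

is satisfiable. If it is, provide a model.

Unit clause (v_6) forces v_6 = True.
In (¬v_0 ∨ ¬v_6) only ¬v_0 is left, so v_0 = False.
Set v_1 = False.
Set v_2 = False.
  then (v_0 ∨ v_2 ∨ ¬v_3) forces v_3 = False.
Try v_4 = True:
  (¬v_4 ∨ ¬v_5) forces v_5 = False.
  clause (v_2 ∨ ¬v_4 ∨ v_5) is falsified — backtrack.
So v_4 = False.
Set v_5 = True.
All clauses satisfied.

v_0 = False; v_1 = False; v_2 = False; v_3 = False; v_4 = False; v_5 = True; v_6 = True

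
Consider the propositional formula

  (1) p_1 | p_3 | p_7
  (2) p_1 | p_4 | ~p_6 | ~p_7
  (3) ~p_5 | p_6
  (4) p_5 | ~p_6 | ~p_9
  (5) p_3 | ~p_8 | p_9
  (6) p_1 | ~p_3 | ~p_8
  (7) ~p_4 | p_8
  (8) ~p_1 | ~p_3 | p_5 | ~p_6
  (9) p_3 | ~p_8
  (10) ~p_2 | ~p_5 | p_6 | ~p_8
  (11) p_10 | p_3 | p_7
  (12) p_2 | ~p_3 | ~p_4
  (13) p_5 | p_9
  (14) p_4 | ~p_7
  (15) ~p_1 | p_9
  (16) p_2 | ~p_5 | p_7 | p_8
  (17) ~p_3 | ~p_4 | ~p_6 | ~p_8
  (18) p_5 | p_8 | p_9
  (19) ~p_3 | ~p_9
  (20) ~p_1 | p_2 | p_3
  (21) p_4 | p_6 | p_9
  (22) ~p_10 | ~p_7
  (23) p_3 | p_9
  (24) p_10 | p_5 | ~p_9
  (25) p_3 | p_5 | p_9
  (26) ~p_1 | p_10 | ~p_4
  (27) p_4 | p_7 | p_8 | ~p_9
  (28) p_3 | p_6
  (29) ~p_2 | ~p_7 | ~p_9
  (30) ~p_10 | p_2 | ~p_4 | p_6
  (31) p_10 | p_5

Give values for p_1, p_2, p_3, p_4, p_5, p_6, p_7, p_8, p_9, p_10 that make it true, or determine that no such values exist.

p_1: False, p_2: True, p_3: True, p_4: False, p_5: True, p_6: True, p_7: False, p_8: False, p_9: False, p_10: False

Set p_1 = False.
Set p_2 = True.
Try p_3 = False:
  (p_1 | p_3 | p_7) forces p_7 = True.
  (p_3 | ~p_8) forces p_8 = False.
  (~p_4 | p_8) forces p_4 = False.
  clause (p_4 | ~p_7) is falsified — backtrack.
So p_3 = True.
  then (p_1 | ~p_3 | ~p_8) forces p_8 = False.
  then (~p_4 | p_8) forces p_4 = False.
  then (p_4 | ~p_7) forces p_7 = False.
  then (~p_3 | ~p_9) forces p_9 = False.
  then (p_4 | p_6 | p_9) forces p_6 = True.
  then (p_5 | p_9) forces p_5 = True.
Set p_10 = False.
All clauses satisfied.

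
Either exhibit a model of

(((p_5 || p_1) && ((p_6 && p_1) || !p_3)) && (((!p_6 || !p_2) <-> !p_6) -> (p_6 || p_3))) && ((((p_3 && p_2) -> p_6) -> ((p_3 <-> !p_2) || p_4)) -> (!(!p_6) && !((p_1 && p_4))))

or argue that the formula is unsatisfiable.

p_1: False; p_2: False; p_3: False; p_4: False; p_5: True; p_6: True

  ((p_5 || p_1) && ((p_6 && p_1) || !p_3)) && (((!p_6 || !p_2) <-> !p_6) -> (p_6 || p_3)) = True
    (p_5 || p_1) && ((p_6 && p_1) || !p_3) = True
      p_5 || p_1 = True
      (p_6 && p_1) || !p_3 = True
        p_6 && p_1 = False
        !p_3 = True
    ((!p_6 || !p_2) <-> !p_6) -> (p_6 || p_3) = True
      (!p_6 || !p_2) <-> !p_6 = False
        !p_6 || !p_2 = True
          !p_6 = False
          !p_2 = True
        !p_6 = False
      p_6 || p_3 = True
  (((p_3 && p_2) -> p_6) -> ((p_3 <-> !p_2) || p_4)) -> (!(!p_6) && !((p_1 && p_4))) = True
    ((p_3 && p_2) -> p_6) -> ((p_3 <-> !p_2) || p_4) = False
      (p_3 && p_2) -> p_6 = True
        p_3 && p_2 = False
      (p_3 <-> !p_2) || p_4 = False
        p_3 <-> !p_2 = False
          !p_2 = True
    !(!p_6) && !((p_1 && p_4)) = True
      !(!p_6) = True
        !p_6 = False
      !((p_1 && p_4)) = True
        p_1 && p_4 = False
Both conjuncts True, so the formula holds.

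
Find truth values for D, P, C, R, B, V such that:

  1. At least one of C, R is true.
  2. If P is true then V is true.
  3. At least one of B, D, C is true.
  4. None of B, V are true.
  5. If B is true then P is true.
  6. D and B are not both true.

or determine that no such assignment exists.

D = False, P = False, C = True, R = True, B = False, V = False

  (1) {C, R}: 2 true — at least one ✓
  (2) P=F ⇒ V: vacuous ✓
  (3) {B, D, C}: 1 true — at least one ✓
  (4) {B, V}: 0 true — none ✓
  (5) B=F ⇒ P: vacuous ✓
  (6) D=F, B=F — not both ✓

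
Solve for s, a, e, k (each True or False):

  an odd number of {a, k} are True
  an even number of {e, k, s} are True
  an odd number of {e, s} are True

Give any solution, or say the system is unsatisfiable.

s = True, a = False, e = False, k = True

{a, k}: 1 true → odd ✓
{e, k, s}: 2 true → even ✓
{e, s}: 1 true → odd ✓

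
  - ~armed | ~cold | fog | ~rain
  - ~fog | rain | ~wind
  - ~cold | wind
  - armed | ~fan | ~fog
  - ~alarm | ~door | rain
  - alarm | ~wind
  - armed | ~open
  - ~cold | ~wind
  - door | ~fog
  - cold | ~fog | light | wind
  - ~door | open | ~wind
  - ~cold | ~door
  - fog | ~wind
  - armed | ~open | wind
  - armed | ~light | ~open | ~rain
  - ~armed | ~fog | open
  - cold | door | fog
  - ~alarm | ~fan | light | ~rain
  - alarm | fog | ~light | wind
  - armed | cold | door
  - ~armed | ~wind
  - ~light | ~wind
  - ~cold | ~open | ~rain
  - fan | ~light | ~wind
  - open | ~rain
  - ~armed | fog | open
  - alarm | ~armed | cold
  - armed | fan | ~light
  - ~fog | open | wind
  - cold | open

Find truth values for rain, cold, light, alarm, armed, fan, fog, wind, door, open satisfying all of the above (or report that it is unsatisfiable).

Set rain = True.
  then (open | ~rain) forces open = True.
  then (armed | ~open) forces armed = True.
  then (~armed | ~wind) forces wind = False.
  then (~cold | ~open | ~rain) forces cold = False.
  then (alarm | ~armed | cold) forces alarm = True.
Set light = True.
Set fan = True.
Set fog = True.
  then (door | ~fog) forces door = True.
All clauses satisfied.

rain=T, cold=F, light=T, alarm=T, armed=T, fan=T, fog=T, wind=F, door=T, open=T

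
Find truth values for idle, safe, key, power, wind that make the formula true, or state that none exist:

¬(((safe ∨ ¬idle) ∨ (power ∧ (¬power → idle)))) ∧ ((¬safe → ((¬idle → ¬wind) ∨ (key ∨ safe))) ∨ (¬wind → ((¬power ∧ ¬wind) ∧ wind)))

idle: True, safe: False, key: True, power: False, wind: False

  ¬(((safe ∨ ¬idle) ∨ (power ∧ (¬power → idle)))) = True
    (safe ∨ ¬idle) ∨ (power ∧ (¬power → idle)) = False
      safe ∨ ¬idle = False
        ¬idle = False
      power ∧ (¬power → idle) = False
        ¬power → idle = True
          ¬power = True
  (¬safe → ((¬idle → ¬wind) ∨ (key ∨ safe))) ∨ (¬wind → ((¬power ∧ ¬wind) ∧ wind)) = True
    ¬safe → ((¬idle → ¬wind) ∨ (key ∨ safe)) = True
      ¬safe = True
      (¬idle → ¬wind) ∨ (key ∨ safe) = True
        ¬idle → ¬wind = True
          ¬idle = False
          ¬wind = True
        key ∨ safe = True
    ¬wind → ((¬power ∧ ¬wind) ∧ wind) = False
      ¬wind = True
      (¬power ∧ ¬wind) ∧ wind = False
        ¬power ∧ ¬wind = True
          ¬power = True
          ¬wind = True
Both conjuncts True, so the formula holds.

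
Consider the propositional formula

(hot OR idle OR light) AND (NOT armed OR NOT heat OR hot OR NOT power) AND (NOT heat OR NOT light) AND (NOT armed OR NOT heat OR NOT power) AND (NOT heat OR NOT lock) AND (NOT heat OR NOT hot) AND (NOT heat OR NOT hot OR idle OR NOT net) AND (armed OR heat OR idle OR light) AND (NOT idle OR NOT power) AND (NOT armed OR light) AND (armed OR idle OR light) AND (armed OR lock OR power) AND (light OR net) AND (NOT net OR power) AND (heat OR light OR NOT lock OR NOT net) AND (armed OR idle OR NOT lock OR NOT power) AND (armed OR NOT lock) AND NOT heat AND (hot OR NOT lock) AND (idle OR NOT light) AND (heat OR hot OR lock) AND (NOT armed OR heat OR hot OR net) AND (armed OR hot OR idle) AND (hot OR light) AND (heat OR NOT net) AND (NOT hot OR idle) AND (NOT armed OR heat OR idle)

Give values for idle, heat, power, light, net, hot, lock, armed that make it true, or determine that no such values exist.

idle = True, heat = False, power = False, light = True, net = False, hot = True, lock = False, armed = True

Unit clause (NOT heat) forces heat = False.
In (heat OR NOT net) only NOT net is left, so net = False.
In (light OR net) only light is left, so light = True.
In (idle OR NOT light) only idle is left, so idle = True.
In (NOT idle OR NOT power) only NOT power is left, so power = False.
Try hot = False:
  (hot OR NOT lock) forces lock = False.
  clause (heat OR hot OR lock) is falsified — backtrack.
So hot = True.
Set lock = False.
  then (armed OR lock OR power) forces armed = True.
All clauses satisfied.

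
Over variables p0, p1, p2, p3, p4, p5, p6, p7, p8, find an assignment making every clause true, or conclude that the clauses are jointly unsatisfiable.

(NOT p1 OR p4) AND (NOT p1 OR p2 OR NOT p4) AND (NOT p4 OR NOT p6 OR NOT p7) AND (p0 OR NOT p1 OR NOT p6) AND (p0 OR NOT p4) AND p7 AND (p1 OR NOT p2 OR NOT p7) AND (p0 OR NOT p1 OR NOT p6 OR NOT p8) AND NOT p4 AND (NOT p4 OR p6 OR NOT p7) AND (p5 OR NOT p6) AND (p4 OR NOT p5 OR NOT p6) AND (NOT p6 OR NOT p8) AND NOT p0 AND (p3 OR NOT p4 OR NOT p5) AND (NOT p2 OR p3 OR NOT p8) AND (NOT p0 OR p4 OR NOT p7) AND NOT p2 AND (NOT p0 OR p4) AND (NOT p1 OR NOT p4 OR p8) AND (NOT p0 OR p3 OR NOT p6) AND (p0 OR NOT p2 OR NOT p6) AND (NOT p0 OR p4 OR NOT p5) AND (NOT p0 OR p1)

Unit clause (p7) forces p7 = True.
Unit clause (NOT p4) forces p4 = False.
Unit clause (NOT p0) forces p0 = False.
Unit clause (NOT p2) forces p2 = False.
In (NOT p1 OR p4) only NOT p1 is left, so p1 = False.
Set p3 = True.
Set p5 = False.
  then (p5 OR NOT p6) forces p6 = False.
Set p8 = False.
All clauses satisfied.

p0 = False; p1 = False; p2 = False; p3 = True; p4 = False; p5 = False; p6 = False; p7 = True; p8 = False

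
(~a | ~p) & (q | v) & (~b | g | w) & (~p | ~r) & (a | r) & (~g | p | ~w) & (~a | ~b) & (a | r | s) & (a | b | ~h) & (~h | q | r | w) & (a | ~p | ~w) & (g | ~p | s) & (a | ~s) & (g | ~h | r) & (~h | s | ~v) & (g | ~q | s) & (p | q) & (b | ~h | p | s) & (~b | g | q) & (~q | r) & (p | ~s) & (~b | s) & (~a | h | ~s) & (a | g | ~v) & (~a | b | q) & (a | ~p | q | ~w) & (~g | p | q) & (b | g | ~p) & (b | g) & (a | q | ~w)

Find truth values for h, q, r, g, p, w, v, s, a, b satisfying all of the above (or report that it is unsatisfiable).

h = False, q = True, r = True, g = True, p = False, w = False, v = False, s = False, a = True, b = False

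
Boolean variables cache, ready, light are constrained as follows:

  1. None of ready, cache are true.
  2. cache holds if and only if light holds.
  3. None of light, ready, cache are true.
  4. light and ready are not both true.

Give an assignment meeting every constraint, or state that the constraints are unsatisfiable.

cache=F, ready=F, light=F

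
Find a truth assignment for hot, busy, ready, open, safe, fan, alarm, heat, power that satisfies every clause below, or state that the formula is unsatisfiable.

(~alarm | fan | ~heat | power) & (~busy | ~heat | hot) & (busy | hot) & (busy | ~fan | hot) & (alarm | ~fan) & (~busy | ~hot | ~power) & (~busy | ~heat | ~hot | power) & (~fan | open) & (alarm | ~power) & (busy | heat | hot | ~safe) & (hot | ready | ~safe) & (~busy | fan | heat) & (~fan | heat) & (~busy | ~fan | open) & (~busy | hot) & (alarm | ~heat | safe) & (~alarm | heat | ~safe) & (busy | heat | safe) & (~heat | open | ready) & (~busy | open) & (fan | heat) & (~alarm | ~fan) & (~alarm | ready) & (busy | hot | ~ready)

Try hot = False:
  (busy | hot) forces busy = True.
  clause (~busy | hot) is falsified — backtrack.
So hot = True.
Set busy = False.
Set ready = True.
Set open = False.
  then (~fan | open) forces fan = False.
  then (fan | heat) forces heat = True.
Set safe = False.
  then (alarm | ~heat | safe) forces alarm = True.
  then (~alarm | fan | ~heat | power) forces power = True.
All clauses satisfied.

hot=T, busy=F, ready=T, open=F, safe=F, fan=F, alarm=T, heat=T, power=T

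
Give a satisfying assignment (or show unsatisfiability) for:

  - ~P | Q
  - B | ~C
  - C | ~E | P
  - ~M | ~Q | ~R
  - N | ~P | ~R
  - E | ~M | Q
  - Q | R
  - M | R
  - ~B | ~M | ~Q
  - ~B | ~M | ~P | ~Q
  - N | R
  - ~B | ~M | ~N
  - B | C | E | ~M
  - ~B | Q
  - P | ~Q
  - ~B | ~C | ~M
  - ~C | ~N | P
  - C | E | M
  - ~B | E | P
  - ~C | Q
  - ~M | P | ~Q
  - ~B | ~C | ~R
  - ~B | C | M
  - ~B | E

Try E = False:
  (~B | E) forces B = False.
  (B | ~C) forces C = False.
  (B | C | E | ~M) forces M = False.
  clause (C | E | M) is falsified — backtrack.
So E = True.
Set N = True.
Set R = False.
  then (Q | R) forces Q = True.
  then (M | R) forces M = True.
  then (~B | ~M | ~Q) forces B = False.
  then (P | ~Q) forces P = True.
  then (B | ~C) forces C = False.
All clauses satisfied.

E = True; N = True; R = False; Q = True; C = False; P = True; B = False; M = True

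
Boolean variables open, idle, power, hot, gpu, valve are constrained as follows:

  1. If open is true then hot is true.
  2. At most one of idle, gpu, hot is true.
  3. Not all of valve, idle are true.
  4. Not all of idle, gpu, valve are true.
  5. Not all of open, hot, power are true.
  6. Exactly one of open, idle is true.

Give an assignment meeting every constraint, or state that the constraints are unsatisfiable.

open=T, idle=F, power=F, hot=T, gpu=F, valve=F

  (1) open=T ⇒ hot: T ✓
  (2) {idle, gpu, hot}: 1 true — at most one ✓
  (3) {valve, idle}: 0/2 true — not all ✓
  (4) {idle, gpu, valve}: 0/3 true — not all ✓
  (5) {open, hot, power}: 2/3 true — not all ✓
  (6) {open, idle}: 1 true — exactly one ✓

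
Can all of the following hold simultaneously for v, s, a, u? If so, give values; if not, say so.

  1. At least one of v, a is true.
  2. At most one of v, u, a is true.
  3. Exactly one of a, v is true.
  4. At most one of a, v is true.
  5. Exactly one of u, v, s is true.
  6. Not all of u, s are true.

v = False, s = True, a = True, u = False

  (1) {v, a}: 1 true — at least one ✓
  (2) {v, u, a}: 1 true — at most one ✓
  (3) {a, v}: 1 true — exactly one ✓
  (4) {a, v}: 1 true — at most one ✓
  (5) {u, v, s}: 1 true — exactly one ✓
  (6) {u, s}: 1/2 true — not all ✓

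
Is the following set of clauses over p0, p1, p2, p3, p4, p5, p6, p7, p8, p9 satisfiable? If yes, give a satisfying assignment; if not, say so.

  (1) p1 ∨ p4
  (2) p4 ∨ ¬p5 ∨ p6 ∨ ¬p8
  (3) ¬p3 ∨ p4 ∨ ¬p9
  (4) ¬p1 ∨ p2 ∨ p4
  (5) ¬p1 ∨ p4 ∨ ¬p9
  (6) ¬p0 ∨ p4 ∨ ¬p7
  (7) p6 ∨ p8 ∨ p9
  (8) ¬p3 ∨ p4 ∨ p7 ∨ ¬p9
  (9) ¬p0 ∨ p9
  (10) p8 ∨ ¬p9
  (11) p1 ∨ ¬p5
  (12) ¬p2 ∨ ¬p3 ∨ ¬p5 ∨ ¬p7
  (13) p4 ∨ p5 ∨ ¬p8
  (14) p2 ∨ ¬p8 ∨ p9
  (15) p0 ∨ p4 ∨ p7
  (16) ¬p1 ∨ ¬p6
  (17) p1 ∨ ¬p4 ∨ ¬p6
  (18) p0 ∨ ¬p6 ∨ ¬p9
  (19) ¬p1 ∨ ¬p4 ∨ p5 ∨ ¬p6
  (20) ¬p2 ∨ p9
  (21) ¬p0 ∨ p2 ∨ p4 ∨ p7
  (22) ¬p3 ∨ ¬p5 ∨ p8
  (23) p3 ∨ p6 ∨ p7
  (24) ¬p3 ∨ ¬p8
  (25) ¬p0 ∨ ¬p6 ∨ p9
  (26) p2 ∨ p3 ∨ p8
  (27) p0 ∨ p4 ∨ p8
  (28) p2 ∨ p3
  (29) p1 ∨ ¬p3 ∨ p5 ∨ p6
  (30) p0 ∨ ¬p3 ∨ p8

p0 = False, p1 = True, p2 = True, p3 = False, p4 = True, p5 = False, p6 = False, p7 = True, p8 = True, p9 = True

Set p0 = False.
Set p1 = True.
  then (¬p1 ∨ ¬p6) forces p6 = False.
Set p2 = True.
  then (¬p2 ∨ p9) forces p9 = True.
  then (¬p1 ∨ p4 ∨ ¬p9) forces p4 = True.
  then (p8 ∨ ¬p9) forces p8 = True.
  then (¬p3 ∨ ¬p8) forces p3 = False.
  then (p3 ∨ p6 ∨ p7) forces p7 = True.
Set p5 = False.
All clauses satisfied.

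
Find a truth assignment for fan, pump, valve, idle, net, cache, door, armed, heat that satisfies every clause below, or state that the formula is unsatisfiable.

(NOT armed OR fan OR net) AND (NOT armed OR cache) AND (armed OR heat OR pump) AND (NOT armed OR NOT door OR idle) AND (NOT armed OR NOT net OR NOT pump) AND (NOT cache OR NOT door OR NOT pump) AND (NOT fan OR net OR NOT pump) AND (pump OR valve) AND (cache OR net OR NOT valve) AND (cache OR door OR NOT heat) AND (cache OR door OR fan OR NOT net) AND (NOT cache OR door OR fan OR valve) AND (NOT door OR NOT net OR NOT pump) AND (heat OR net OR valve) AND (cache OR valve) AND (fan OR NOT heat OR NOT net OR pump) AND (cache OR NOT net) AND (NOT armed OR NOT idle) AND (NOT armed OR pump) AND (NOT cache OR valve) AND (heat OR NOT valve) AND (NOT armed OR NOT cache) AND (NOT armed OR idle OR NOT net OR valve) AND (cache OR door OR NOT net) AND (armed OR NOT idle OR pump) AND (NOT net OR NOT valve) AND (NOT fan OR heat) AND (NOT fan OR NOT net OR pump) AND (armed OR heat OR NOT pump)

fan: False, pump: True, valve: True, idle: False, net: False, cache: True, door: False, armed: False, heat: True

Set fan = False.
Set pump = True.
Try valve = False:
  (cache OR valve) forces cache = True.
  clause (NOT cache OR valve) is falsified — backtrack.
So valve = True.
  then (heat OR NOT valve) forces heat = True.
  then (NOT net OR NOT valve) forces net = False.
  then (NOT armed OR fan OR net) forces armed = False.
  then (cache OR net OR NOT valve) forces cache = True.
  then (NOT cache OR NOT door OR NOT pump) forces door = False.
Set idle = False.
All clauses satisfied.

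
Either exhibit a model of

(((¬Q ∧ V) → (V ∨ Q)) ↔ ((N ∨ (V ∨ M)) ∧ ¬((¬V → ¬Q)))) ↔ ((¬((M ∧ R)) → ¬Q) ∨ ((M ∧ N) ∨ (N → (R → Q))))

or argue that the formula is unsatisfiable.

R = True; V = False; M = True; N = False; Q = True

  (((¬Q ∧ V) → (V ∨ Q)) ↔ ((N ∨ (V ∨ M)) ∧ ¬((¬V → ¬Q)))) ↔ ((¬((M ∧ R)) → ¬Q) ∨ ((M ∧ N) ∨ (N → (R → Q)))) = True
    ((¬Q ∧ V) → (V ∨ Q)) ↔ ((N ∨ (V ∨ M)) ∧ ¬((¬V → ¬Q))) = True
      (¬Q ∧ V) → (V ∨ Q) = True
        ¬Q ∧ V = False
          ¬Q = False
        V ∨ Q = True
      (N ∨ (V ∨ M)) ∧ ¬((¬V → ¬Q)) = True
        N ∨ (V ∨ M) = True
          V ∨ M = True
        ¬((¬V → ¬Q)) = True
          ¬V → ¬Q = False
            ¬V = True
            ¬Q = False
    (¬((M ∧ R)) → ¬Q) ∨ ((M ∧ N) ∨ (N → (R → Q))) = True
      ¬((M ∧ R)) → ¬Q = True
        ¬((M ∧ R)) = False
          M ∧ R = True
        ¬Q = False
      (M ∧ N) ∨ (N → (R → Q)) = True
        M ∧ N = False
        N → (R → Q) = True
          R → Q = True
The formula evaluates to True.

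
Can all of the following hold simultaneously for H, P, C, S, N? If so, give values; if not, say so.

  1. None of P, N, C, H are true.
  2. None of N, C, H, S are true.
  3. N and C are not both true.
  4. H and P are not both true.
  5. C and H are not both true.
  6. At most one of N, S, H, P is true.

H: False; P: False; C: False; S: False; N: False

  (1) {P, N, C, H}: 0 true — none ✓
  (2) {N, C, H, S}: 0 true — none ✓
  (3) N=F, C=F — not both ✓
  (4) H=F, P=F — not both ✓
  (5) C=F, H=F — not both ✓
  (6) {N, S, H, P}: 0 true — at most one ✓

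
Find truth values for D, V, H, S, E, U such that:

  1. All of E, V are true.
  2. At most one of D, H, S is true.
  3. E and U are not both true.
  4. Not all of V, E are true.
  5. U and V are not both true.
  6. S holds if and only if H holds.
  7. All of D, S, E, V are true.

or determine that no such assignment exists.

UNSATISFIABLE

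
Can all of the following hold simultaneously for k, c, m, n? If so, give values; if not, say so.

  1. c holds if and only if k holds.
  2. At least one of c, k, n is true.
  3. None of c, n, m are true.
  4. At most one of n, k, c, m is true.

Unsatisfiable

Case n = True:
  Constraint (3) is violated (n=T) — contradiction.
Case n = False:
  (3) forces c = False.
  (1) with c=F forces k = False.
  Constraint (2) is violated (c=F, k=F, n=F) — contradiction.
Both cases fail — unsatisfiable.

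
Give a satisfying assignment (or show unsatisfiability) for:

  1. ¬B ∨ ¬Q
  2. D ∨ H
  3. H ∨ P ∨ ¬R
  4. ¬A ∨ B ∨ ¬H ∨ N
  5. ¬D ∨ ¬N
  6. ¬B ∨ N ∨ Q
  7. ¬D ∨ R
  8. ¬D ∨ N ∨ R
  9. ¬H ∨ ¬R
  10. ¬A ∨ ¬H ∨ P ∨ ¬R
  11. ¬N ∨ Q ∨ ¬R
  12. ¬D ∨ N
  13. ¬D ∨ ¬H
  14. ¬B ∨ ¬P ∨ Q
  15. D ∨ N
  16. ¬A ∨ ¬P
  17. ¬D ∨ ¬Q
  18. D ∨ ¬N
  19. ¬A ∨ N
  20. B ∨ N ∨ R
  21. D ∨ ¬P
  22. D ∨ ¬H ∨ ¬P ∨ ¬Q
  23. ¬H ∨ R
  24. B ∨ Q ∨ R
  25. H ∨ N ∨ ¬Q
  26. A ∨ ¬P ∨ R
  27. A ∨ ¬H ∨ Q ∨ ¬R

Case N = True:
  (¬D ∨ ¬N) forces D = False.
  Clause (D ∨ ¬N) is falsified — contradiction.
Case N = False:
  (¬D ∨ N) forces D = False.
  Clause (D ∨ N) is falsified — contradiction.
Both cases fail, so the formula is unsatisfiable.

Unsatisfiable — no assignment works.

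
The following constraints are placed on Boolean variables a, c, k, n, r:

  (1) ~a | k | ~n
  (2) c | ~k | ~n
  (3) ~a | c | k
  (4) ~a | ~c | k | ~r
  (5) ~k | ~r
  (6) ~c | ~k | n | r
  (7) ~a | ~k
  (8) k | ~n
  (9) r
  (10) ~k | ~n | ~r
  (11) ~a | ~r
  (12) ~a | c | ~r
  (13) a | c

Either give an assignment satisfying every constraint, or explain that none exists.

Unit clause (r) forces r = True.
In (~a | ~r) only ~a is left, so a = False.
In (a | c) only c is left, so c = True.
In (~k | ~r) only ~k is left, so k = False.
In (k | ~n) only ~n is left, so n = False.
All clauses satisfied.

a: False; c: True; k: False; n: False; r: True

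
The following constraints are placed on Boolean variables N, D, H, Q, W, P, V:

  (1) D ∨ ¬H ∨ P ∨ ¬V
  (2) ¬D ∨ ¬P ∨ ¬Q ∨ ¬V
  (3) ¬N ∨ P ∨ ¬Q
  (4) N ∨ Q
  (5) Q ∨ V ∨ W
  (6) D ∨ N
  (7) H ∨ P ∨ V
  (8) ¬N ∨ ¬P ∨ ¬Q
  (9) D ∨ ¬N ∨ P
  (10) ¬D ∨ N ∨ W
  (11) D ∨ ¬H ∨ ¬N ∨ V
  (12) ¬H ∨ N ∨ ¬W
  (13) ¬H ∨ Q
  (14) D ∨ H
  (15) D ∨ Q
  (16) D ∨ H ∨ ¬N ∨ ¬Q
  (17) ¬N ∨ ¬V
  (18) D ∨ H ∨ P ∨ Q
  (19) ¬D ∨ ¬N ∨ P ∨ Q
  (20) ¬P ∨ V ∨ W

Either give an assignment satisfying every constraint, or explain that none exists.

N = False, D = True, H = False, Q = True, W = True, P = False, V = True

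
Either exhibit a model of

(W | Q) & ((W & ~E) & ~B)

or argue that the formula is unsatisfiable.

B = False; Q = False; W = True; E = False

  W | Q = True
  (W & ~E) & ~B = True
    W & ~E = True
      ~E = True
    ~B = True
Both conjuncts True, so the formula holds.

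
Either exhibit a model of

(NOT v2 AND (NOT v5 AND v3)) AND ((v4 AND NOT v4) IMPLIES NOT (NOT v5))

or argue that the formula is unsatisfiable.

v2 = False, v3 = True, v4 = True, v5 = False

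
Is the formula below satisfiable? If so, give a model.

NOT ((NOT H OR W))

H=T; W=F

  NOT ((NOT H OR W)) = True
    NOT H OR W = False
      NOT H = False
The formula evaluates to True.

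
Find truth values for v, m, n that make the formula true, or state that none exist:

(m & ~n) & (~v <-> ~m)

v = True, m = True, n = False

  m & ~n = True
    ~n = True
  ~v <-> ~m = True
    ~v = False
    ~m = False
Both conjuncts True, so the formula holds.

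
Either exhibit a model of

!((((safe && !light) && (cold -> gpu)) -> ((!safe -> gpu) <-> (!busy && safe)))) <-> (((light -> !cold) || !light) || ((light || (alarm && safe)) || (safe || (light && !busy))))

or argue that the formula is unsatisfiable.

cold = True, safe = True, gpu = True, busy = True, light = False, alarm = False

  !((((safe && !light) && (cold -> gpu)) -> ((!safe -> gpu) <-> (!busy && safe)))) <-> (((light -> !cold) || !light) || ((light || (alarm && safe)) || (safe || (light && !busy)))) = True
    !((((safe && !light) && (cold -> gpu)) -> ((!safe -> gpu) <-> (!busy && safe)))) = True
      ((safe && !light) && (cold -> gpu)) -> ((!safe -> gpu) <-> (!busy && safe)) = False
        (safe && !light) && (cold -> gpu) = True
          safe && !light = True
            !light = True
          cold -> gpu = True
        (!safe -> gpu) <-> (!busy && safe) = False
          !safe -> gpu = True
            !safe = False
          !busy && safe = False
            !busy = False
    ((light -> !cold) || !light) || ((light || (alarm && safe)) || (safe || (light && !busy))) = True
      (light -> !cold) || !light = True
        light -> !cold = True
          !cold = False
        !light = True
      (light || (alarm && safe)) || (safe || (light && !busy)) = True
        light || (alarm && safe) = False
          alarm && safe = False
        safe || (light && !busy) = True
          light && !busy = False
            !busy = False
The formula evaluates to True.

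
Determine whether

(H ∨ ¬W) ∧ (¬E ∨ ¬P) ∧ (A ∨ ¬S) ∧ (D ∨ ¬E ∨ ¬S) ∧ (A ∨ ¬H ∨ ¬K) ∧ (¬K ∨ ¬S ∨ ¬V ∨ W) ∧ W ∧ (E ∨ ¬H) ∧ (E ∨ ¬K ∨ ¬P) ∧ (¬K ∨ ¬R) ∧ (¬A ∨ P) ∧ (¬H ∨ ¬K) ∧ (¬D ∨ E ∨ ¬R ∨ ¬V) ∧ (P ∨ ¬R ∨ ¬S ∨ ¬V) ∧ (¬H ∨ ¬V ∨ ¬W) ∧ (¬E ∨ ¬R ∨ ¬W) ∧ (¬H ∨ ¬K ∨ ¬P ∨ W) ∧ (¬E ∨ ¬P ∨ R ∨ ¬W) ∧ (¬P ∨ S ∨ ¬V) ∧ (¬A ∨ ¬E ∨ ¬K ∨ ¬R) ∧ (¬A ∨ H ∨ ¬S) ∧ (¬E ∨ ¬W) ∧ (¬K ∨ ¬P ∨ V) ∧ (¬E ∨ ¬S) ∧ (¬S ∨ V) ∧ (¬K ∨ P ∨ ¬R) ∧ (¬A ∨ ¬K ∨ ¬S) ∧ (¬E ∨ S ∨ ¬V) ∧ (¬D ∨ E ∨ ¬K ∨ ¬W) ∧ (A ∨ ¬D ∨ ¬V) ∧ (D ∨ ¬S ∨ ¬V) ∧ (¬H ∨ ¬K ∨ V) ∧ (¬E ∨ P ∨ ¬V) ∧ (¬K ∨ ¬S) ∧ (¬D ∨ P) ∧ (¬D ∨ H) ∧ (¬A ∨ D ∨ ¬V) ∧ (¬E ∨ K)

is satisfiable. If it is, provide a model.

No satisfying assignment exists.

Case W = True:
  (H ∨ ¬W) forces H = True.
  (E ∨ ¬H) forces E = True.
  Clause (¬E ∨ ¬W) is falsified — contradiction.
Case W = False:
  Clause (W) is falsified — contradiction.
Both cases fail, so the formula is unsatisfiable.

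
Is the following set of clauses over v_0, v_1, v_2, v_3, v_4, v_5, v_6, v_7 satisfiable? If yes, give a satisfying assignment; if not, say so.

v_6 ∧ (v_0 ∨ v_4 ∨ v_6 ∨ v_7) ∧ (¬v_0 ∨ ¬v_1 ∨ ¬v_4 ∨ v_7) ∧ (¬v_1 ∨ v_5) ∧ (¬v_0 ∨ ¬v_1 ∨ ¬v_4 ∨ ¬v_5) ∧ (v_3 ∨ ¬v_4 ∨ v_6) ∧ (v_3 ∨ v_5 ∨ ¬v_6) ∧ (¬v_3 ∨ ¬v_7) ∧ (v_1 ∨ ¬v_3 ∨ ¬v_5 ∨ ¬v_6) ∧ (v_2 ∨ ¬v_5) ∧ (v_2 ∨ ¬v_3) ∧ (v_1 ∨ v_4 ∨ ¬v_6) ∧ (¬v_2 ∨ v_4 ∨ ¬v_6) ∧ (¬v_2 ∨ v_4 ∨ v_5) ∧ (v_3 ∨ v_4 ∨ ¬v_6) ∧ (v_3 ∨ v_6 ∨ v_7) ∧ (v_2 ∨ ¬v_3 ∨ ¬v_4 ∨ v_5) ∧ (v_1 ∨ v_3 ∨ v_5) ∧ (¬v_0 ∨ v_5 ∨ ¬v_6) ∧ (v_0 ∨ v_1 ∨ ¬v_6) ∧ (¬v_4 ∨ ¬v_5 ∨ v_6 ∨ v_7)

v_0=T; v_1=F; v_2=T; v_3=F; v_4=T; v_5=T; v_6=T; v_7=T

Unit clause (v_6) forces v_6 = True.
Set v_0 = True.
  then (¬v_0 ∨ v_5 ∨ ¬v_6) forces v_5 = True.
  then (v_2 ∨ ¬v_5) forces v_2 = True.
  then (¬v_2 ∨ v_4 ∨ ¬v_6) forces v_4 = True.
  then (¬v_0 ∨ ¬v_1 ∨ ¬v_4 ∨ ¬v_5) forces v_1 = False.
  then (v_1 ∨ ¬v_3 ∨ ¬v_5 ∨ ¬v_6) forces v_3 = False.
Set v_7 = True.
All clauses satisfied.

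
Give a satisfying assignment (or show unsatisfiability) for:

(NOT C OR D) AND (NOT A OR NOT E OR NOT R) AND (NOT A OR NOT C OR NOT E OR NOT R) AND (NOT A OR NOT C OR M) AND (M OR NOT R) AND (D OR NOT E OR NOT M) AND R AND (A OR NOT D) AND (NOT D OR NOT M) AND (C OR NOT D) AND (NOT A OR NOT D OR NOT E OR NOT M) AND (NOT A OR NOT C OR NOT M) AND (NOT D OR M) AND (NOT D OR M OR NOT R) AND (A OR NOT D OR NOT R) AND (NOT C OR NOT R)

A: True; E: False; C: False; R: True; D: False; M: True

Unit clause (R) forces R = True.
In (NOT C OR NOT R) only NOT C is left, so C = False.
In (M OR NOT R) only M is left, so M = True.
In (NOT D OR NOT M) only NOT D is left, so D = False.
In (D OR NOT E OR NOT M) only NOT E is left, so E = False.
Set A = True.
All clauses satisfied.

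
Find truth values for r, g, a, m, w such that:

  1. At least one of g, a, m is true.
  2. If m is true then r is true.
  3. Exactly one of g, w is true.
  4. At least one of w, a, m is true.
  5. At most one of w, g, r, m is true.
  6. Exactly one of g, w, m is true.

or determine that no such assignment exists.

r = False, g = True, a = True, m = False, w = False

  (1) {g, a, m}: 2 true — at least one ✓
  (2) m=F ⇒ r: vacuous ✓
  (3) {g, w}: 1 true — exactly one ✓
  (4) {w, a, m}: 1 true — at least one ✓
  (5) {w, g, r, m}: 1 true — at most one ✓
  (6) {g, w, m}: 1 true — exactly one ✓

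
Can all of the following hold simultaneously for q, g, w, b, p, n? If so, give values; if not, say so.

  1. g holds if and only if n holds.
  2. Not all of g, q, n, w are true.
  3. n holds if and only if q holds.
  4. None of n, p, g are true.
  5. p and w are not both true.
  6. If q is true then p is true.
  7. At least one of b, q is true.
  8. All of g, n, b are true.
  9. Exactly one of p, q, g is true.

Case g = True:
  Constraint (4) is violated (g=T) — contradiction.
Case g = False:
  Constraint (8) is violated (g=F) — contradiction.
Both cases fail — unsatisfiable.

Unsatisfiable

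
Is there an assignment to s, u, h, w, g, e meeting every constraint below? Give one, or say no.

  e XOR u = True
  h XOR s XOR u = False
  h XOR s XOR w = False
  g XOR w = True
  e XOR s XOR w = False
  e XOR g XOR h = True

s = True, u = False, h = True, w = False, g = True, e = True

e XOR u = T XOR F = True ✓
h XOR s XOR u = T XOR T XOR F = False ✓
h XOR s XOR w = T XOR T XOR F = False ✓
g XOR w = T XOR F = True ✓
e XOR s XOR w = T XOR T XOR F = False ✓
e XOR g XOR h = T XOR T XOR T = True ✓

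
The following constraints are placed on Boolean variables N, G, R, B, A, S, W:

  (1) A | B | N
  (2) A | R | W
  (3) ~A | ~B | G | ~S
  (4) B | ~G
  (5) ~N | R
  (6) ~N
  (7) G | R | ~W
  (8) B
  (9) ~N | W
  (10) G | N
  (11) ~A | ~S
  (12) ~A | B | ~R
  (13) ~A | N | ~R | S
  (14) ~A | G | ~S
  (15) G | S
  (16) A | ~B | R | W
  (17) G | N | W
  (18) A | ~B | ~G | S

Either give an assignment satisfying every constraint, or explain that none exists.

Unit clause (~N) forces N = False.
Unit clause (B) forces B = True.
In (G | N) only G is left, so G = True.
Set R = False.
Set A = True.
  then (~A | ~S) forces S = False.
Set W = False.
All clauses satisfied.

N: False; G: True; R: False; B: True; A: True; S: False; W: False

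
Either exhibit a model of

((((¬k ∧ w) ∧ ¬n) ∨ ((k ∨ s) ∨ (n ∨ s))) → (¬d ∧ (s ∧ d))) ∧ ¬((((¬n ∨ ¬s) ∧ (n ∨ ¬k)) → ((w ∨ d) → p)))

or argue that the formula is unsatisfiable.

s: False, d: True, k: False, p: False, n: False, w: False

  (((¬k ∧ w) ∧ ¬n) ∨ ((k ∨ s) ∨ (n ∨ s))) → (¬d ∧ (s ∧ d)) = True
    ((¬k ∧ w) ∧ ¬n) ∨ ((k ∨ s) ∨ (n ∨ s)) = False
      (¬k ∧ w) ∧ ¬n = False
        ¬k ∧ w = False
          ¬k = True
        ¬n = True
      (k ∨ s) ∨ (n ∨ s) = False
        k ∨ s = False
        n ∨ s = False
    ¬d ∧ (s ∧ d) = False
      ¬d = False
      s ∧ d = False
  ¬((((¬n ∨ ¬s) ∧ (n ∨ ¬k)) → ((w ∨ d) → p))) = True
    ((¬n ∨ ¬s) ∧ (n ∨ ¬k)) → ((w ∨ d) → p) = False
      (¬n ∨ ¬s) ∧ (n ∨ ¬k) = True
        ¬n ∨ ¬s = True
          ¬n = True
          ¬s = True
        n ∨ ¬k = True
          ¬k = True
      (w ∨ d) → p = False
        w ∨ d = True
Both conjuncts True, so the formula holds.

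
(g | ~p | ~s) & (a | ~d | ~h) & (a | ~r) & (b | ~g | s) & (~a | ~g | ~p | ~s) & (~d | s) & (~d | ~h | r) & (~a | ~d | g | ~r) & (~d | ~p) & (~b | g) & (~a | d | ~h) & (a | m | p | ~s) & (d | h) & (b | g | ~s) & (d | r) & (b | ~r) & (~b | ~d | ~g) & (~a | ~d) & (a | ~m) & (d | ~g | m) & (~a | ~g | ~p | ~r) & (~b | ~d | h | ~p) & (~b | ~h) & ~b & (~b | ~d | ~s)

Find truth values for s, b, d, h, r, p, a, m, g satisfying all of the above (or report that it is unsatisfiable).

Unsatisfiable — no assignment works.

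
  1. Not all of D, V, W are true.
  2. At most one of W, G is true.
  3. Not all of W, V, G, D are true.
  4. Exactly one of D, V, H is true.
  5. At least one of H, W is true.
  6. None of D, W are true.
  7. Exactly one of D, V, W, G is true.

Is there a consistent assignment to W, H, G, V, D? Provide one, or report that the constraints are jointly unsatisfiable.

W=F; H=T; G=T; V=F; D=F

  (1) {D, V, W}: 0/3 true — not all ✓
  (2) {W, G}: 1 true — at most one ✓
  (3) {W, V, G, D}: 1/4 true — not all ✓
  (4) {D, V, H}: 1 true — exactly one ✓
  (5) {H, W}: 1 true — at least one ✓
  (6) {D, W}: 0 true — none ✓
  (7) {D, V, W, G}: 1 true — exactly one ✓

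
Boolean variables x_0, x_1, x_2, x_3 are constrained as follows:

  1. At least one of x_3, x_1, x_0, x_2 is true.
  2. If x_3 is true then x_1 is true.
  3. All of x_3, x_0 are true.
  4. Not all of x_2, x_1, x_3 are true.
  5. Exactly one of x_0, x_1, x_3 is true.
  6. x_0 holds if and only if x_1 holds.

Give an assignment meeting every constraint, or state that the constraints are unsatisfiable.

Unsatisfiable

Case x_0 = True:
  (3) forces x_3 = True.
  Constraint (5) is violated (x_0=T, x_3=T) — contradiction.
Case x_0 = False:
  Constraint (3) is violated (x_0=F) — contradiction.
Both cases fail — unsatisfiable.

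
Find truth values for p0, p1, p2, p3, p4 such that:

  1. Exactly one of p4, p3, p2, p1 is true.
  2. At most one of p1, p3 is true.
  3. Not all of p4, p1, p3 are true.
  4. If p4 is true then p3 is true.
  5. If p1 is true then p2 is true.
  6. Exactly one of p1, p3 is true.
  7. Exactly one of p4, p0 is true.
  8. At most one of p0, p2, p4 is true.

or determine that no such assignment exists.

p0 = True, p1 = False, p2 = False, p3 = True, p4 = False

  (1) {p4, p3, p2, p1}: 1 true — exactly one ✓
  (2) {p1, p3}: 1 true — at most one ✓
  (3) {p4, p1, p3}: 1/3 true — not all ✓
  (4) p4=F ⇒ p3: vacuous ✓
  (5) p1=F ⇒ p2: vacuous ✓
  (6) {p1, p3}: 1 true — exactly one ✓
  (7) {p4, p0}: 1 true — exactly one ✓
  (8) {p0, p2, p4}: 1 true — at most one ✓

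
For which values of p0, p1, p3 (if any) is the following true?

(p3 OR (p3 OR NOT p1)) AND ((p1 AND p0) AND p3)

p0 = True; p1 = True; p3 = True

  p3 OR (p3 OR NOT p1) = True
    p3 OR NOT p1 = True
      NOT p1 = False
  (p1 AND p0) AND p3 = True
    p1 AND p0 = True
Both conjuncts True, so the formula holds.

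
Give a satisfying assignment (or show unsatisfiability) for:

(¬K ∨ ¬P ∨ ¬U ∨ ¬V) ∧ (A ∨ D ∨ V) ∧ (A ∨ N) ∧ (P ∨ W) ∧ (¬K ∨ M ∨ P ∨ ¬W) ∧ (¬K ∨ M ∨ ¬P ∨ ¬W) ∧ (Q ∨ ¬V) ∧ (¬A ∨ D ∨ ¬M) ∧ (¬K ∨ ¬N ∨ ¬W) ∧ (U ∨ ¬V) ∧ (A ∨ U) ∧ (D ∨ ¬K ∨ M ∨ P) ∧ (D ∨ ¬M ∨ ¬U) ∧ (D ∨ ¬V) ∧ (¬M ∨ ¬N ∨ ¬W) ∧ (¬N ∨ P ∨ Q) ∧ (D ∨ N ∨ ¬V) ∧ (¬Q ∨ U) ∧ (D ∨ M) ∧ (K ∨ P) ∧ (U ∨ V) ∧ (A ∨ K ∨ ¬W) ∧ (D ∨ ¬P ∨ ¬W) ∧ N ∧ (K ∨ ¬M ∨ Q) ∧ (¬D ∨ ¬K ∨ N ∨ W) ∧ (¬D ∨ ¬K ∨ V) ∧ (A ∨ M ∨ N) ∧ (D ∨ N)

N: True; V: True; A: False; K: False; P: True; U: True; D: True; M: True; Q: True; W: False

Unit clause (N) forces N = True.
Set V = True.
  then (Q ∨ ¬V) forces Q = True.
  then (U ∨ ¬V) forces U = True.
  then (D ∨ ¬V) forces D = True.
Set A = False.
Set K = False.
  then (K ∨ P) forces P = True.
  then (A ∨ K ∨ ¬W) forces W = False.
Set M = True.
All clauses satisfied.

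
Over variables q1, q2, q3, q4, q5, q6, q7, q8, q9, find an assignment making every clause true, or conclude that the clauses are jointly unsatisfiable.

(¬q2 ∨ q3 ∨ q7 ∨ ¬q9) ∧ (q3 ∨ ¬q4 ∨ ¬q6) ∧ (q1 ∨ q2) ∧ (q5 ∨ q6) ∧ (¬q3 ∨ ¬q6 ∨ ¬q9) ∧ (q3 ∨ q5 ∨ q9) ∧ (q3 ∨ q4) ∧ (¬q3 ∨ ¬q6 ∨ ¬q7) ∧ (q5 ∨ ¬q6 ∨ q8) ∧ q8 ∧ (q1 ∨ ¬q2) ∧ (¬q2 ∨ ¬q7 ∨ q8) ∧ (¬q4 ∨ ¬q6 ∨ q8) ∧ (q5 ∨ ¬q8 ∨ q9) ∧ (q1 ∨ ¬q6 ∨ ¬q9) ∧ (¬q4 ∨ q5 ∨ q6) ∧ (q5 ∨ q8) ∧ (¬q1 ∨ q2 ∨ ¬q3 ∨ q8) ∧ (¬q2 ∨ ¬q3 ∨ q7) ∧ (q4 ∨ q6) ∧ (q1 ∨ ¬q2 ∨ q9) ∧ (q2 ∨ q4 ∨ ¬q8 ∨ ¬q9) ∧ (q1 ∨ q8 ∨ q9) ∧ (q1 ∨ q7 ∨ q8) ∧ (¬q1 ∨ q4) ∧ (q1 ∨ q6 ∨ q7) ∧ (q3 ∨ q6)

Unit clause (q8) forces q8 = True.
Set q1 = True.
  then (¬q1 ∨ q4) forces q4 = True.
Set q2 = False.
Try q3 = False:
  (q3 ∨ ¬q4 ∨ ¬q6) forces q6 = False.
  clause (q3 ∨ q6) is falsified — backtrack.
So q3 = True.
Try q5 = False:
  (q5 ∨ q6) forces q6 = True.
  (¬q3 ∨ ¬q6 ∨ ¬q9) forces q9 = False.
  clause (q5 ∨ ¬q8 ∨ q9) is falsified — backtrack.
So q5 = True.
Set q6 = False.
Set q7 = False.
Set q9 = False.
All clauses satisfied.

q1=T; q2=F; q3=T; q4=T; q5=T; q6=F; q7=F; q8=T; q9=F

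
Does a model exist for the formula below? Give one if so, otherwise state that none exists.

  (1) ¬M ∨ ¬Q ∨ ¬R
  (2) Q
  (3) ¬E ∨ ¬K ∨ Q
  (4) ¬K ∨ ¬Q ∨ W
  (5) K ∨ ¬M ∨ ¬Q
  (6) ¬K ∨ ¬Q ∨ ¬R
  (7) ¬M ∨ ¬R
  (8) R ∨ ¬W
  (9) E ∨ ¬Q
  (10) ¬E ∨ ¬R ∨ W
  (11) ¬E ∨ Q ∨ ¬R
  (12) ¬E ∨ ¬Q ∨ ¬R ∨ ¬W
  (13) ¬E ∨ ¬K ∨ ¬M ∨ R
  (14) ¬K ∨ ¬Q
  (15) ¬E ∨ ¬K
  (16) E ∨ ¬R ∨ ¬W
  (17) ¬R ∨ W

Unit clause (Q) forces Q = True.
In (E ∨ ¬Q) only E is left, so E = True.
In (¬K ∨ ¬Q) only ¬K is left, so K = False.
In (K ∨ ¬M ∨ ¬Q) only ¬M is left, so M = False.
Set W = False.
  then (¬E ∨ ¬R ∨ W) forces R = False.
All clauses satisfied.

Q: True, W: False, M: False, R: False, E: True, K: False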